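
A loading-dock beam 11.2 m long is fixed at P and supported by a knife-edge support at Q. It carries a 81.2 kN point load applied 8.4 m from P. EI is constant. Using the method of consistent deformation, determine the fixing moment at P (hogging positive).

M_P = 106.6 kN·m

Take the reaction at Q as the redundant and release it; the primary structure is a cantilever fixed at P.
Deflection at Q on the released cantilever, summing each load's contribution:
  point load 81.2 at a = 8.4: Pa²(3L − a)/(6EI) = 24064/EI
Tip deflection under a unit load at Q: L³/(3EI) = 468.3/EI.
The prop prevents deflection at Q: R_Q = δ_0/δ_{QQ} = 24064/468.3 = 51.38 kN.
Moment equilibrium about P: M_P = Σ(load moments about P) − R_Q·L = 682.1 − 51.38×11.2 = 106.6 kN·m.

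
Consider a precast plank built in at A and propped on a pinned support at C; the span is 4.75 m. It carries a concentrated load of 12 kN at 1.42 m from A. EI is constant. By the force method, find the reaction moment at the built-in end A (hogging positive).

Choose R_C as the redundant. The primary structure is the cantilever fixed at A.
Free-end deflection of the primary structure under the applied loading (downward +):
  point load 12 at a = 1.42: Pa²(3L − a)/(6EI) = 51.74/EI
Tip deflection under a unit load at C: L³/(3EI) = 35.72/EI.
Compatibility at C: δ_0 − R_C·δ_{CC} = 0, so R_C = 51.74/35.72 = 1.448 kN.
Moment equilibrium about A: M_A = Σ(load moments about A) − R_C·L = 17.04 − 1.448×4.75 = 10.16 kN·m.

M_A = 10.16 kN·m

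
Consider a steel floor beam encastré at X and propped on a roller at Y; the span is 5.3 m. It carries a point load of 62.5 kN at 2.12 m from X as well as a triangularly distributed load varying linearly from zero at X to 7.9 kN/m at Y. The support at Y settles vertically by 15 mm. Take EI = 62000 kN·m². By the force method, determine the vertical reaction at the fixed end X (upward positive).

Remove the prop at Y; the released (primary) structure is a cantilever built in at X.
Downward deflection at the released point Y due to the loads:
  point load 62.5 at a = 2.12: Pa²(3L − a)/(6EI) = 645.1/EI
  triangular load, peak 7.9 at the free end: 11w₀L⁴/(120EI) = 571.4/EI
  δ_0 = 1217/EI
Tip deflection under a unit load at Y: L³/(3EI) = 49.63/EI.
With EI = 62000 kN·m²: δ_0 = 0.019622 m and δ_{YY} = 0.0008 m/kN.
Compatibility — the beam at Y must follow the support down by 0.015 m: δ_0 − R_Y·δ_{YY} = 0.015, so R_Y = (0.019622 − 0.015)/0.0008 = 5.774 kN.
Vertical equilibrium: R_X = ΣP − R_Y = 83.44 − 5.774 = 77.66 kN.

R_X = 77.66 kN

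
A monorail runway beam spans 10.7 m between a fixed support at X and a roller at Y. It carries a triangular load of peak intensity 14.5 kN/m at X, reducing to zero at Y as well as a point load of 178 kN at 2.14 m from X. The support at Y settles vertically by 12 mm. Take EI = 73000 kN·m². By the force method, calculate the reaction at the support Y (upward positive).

R_Y = 23.34 kN

Take the reaction at Y as the redundant and release it; the primary structure is a cantilever fixed at X.
Free-end deflection of the primary structure under the applied loading (downward +):
  triangular load, peak 14.5 at the fixed end: w₀L⁴/(30EI) = 6336/EI
  point load 178 at a = 2.14: Pa²(3L − a)/(6EI) = 4070/EI
  δ_0 = 10406/EI
Tip deflection under a unit load at Y: L³/(3EI) = 408.3/EI.
With EI = 73000 kN·m²: δ_0 = 0.14255 m and δ_{YY} = 0.005594 m/kN.
Compatibility — the beam at Y must follow the support down by 0.012 m: δ_0 − R_Y·δ_{YY} = 0.012, so R_Y = (0.14255 − 0.012)/0.005594 = 23.34 kN.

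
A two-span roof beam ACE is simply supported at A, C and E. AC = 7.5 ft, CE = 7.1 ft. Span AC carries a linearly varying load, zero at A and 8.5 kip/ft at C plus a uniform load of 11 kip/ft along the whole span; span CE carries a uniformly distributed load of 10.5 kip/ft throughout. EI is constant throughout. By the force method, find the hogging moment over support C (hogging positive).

Release continuity at C by inserting a hinge; the redundant is the internal moment M_C. The primary structure is two simply-supported spans AC and CE.
Rotations at C on the released spans (each span's end-slope, ×1/EI):
  span AC: triangular load, peak 8.5: w₀L³/(45EI) = 79.69/EI
  span AC: UDL 11: wL³/(24EI) = 193.4/EI
  span CE: UDL 10.5: wL³/(24EI) = 156.6/EI
  relative rotation θ_0 = (273 + 156.6)/EI = 429.6/EI
A unit hogging moment at C produces rotation L₁/(3EI) + L₂/(3EI) = 4.867/EI.
Compatibility: M_C·(L₁+L₂)/(3EI) = θ_0, giving M_C = 88.28 kip·ft (hogging).

M_C = 88.28 kip·ft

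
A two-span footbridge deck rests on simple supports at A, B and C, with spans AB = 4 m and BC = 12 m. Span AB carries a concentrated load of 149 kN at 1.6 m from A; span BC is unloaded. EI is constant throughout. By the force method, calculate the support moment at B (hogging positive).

Insert a hinge at B; M_B is the redundant, and each span becomes simply supported.
End slopes at the hinge B, treating each span as simply supported:
  span AB: point load 149 at a = 1.6: Pab(L + a)/(6LEI) = 133.5/EI
  relative rotation θ_0 = (133.5 + 0)/EI = 133.5/EI
A unit hogging moment at B produces rotation L₁/(3EI) + L₂/(3EI) = 5.333/EI.
Compatibility: M_B·(L₁+L₂)/(3EI) = θ_0, giving M_B = 25.03 kN·m (hogging).

M_B = 25.03 kN·m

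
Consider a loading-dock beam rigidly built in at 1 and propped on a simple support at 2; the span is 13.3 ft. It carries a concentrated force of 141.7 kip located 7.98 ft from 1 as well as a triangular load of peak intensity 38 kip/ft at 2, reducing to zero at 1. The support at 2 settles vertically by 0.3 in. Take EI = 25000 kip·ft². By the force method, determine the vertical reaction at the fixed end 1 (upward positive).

R_1 = 195 kip

Remove the prop at 2; the released (primary) structure is a cantilever built in at 1.
Free-end deflection of the primary structure under the applied loading (downward +):
  point load 141.7 at a = 7.98: Pa²(3L − a)/(6EI) = 48005/EI
  triangular load, peak 38 at the free end: 11w₀L⁴/(120EI) = 108994/EI
  δ_0 = 156999/EI
Flexibility coefficient — unit upward force at 2: δ_{22} = L³/(3EI) = 784.2/EI.
With EI = 25000 kip·ft²: δ_0 = 6.28 ft and δ_{22} = 0.031368 ft/kip.
Compatibility — the beam at 2 must follow the support down by 0.025 ft: δ_0 − R_2·δ_{22} = 0.025, so R_2 = (6.28 − 0.025)/0.031368 = 199.4 kip.
Vertical equilibrium: R_1 = ΣP − R_2 = 394.4 − 199.4 = 195 kip.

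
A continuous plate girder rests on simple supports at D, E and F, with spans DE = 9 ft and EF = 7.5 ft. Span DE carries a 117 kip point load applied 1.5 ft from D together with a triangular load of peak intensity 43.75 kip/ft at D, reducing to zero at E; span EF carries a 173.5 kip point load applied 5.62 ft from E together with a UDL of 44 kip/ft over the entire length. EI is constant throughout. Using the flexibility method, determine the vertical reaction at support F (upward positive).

Take M_E as the redundant. Released structure: two simple spans DE and EF with a hinge at E.
Rotations at E on the released spans (each span's end-slope, ×1/EI):
  span DE: point load 117 at a = 1.5: Pab(L + a)/(6LEI) = 255.9/EI
  span DE: triangular load, peak 43.75: 7w₀L³/(360EI) = 620.2/EI
  span EF: point load 173.5 at a = 5.62: Pab(L + b)/(6LEI) = 382.1/EI
  span EF: UDL 44: wL³/(24EI) = 773.4/EI
  relative rotation θ_0 = (876.1 + 1156)/EI = 2032/EI
A unit hogging moment at E produces rotation L₁/(3EI) + L₂/(3EI) = 5.5/EI.
Compatibility: M_E·(L₁+L₂)/(3EI) = θ_0, giving M_E = 369.4 kip·ft (hogging).
Span EF, ΣM about F: R_E^{EF}·7.5 = 1564 + 369.4, so R_E^{EF} = 257.7 kip and R_F = 503.5 − 257.7 = 245.8 kip.

R_F = 245.8 kip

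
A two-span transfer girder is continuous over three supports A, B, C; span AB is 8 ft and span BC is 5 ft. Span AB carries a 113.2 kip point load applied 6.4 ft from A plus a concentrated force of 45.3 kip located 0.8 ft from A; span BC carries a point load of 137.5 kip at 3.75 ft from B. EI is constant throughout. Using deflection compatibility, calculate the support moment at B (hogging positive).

Take M_B as the redundant. Released structure: two simple spans AB and BC with a hinge at B.
Rotations at B on the released spans (each span's end-slope, ×1/EI):
  span AB: point load 113.2 at a = 6.4: Pab(L + a)/(6LEI) = 347.8/EI
  span AB: point load 45.3 at a = 0.8: Pab(L + a)/(6LEI) = 47.84/EI
  span BC: point load 137.5 at a = 3.75: Pab(L + b)/(6LEI) = 134.3/EI
  relative rotation θ_0 = (395.6 + 134.3)/EI = 529.9/EI
A unit hogging moment at B produces rotation L₁/(3EI) + L₂/(3EI) = 4.333/EI.
Slope continuity at B: θ_0 = M_B·4.333/EI, so M_B = 529.9/4.333 = 122.3 kip·ft (hogging).

M_B = 122.3 kip·ft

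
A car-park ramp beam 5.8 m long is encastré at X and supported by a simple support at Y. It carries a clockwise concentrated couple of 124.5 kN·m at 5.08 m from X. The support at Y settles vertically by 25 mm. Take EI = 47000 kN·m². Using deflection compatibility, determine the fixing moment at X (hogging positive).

M_X = 45.41 kN·m

Remove the prop at Y; the released (primary) structure is a cantilever built in at X.
Free-end deflection of the primary structure under the applied loading (downward +):
  clockwise couple 124.5 at a = 5.08: M₀a(2L − a)/(2EI) = 2062/EI
Flexibility coefficient — unit upward force at Y: δ_{YY} = L³/(3EI) = 65.04/EI.
With EI = 47000 kN·m²: δ_0 = 0.043869 m and δ_{YY} = 0.001384 m/kN.
Compatibility — the beam at Y must follow the support down by 0.025 m: δ_0 − R_Y·δ_{YY} = 0.025, so R_Y = (0.043869 − 0.025)/0.001384 = 13.64 kN.
Moment equilibrium about X: M_X = Σ(load moments about X) − R_Y·L = 124.5 − 13.64×5.8 = 45.41 kN·m.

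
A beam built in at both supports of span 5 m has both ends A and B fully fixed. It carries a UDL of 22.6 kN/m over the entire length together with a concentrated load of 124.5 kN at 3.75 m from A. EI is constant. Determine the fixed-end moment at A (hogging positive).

Take the two fixed-end moments M_A, M_B as redundants; the released structure is the simple span AB.
On the primary (simply-supported) span, the end slopes from the loading are:
  at A: UDL 22.6: wL³/(24EI) = 117.7/EI
  at B: UDL 22.6: wL³/(24EI) = 117.7/EI
  at A: point load 124.5 at a = 3.75: Pab(L + b)/(6LEI) = 121.6/EI
  at B: point load 124.5 at a = 3.75: Pab(L + a)/(6LEI) = 170.2/EI
  θ_A0 = 239.3/EI,  θ_B0 = 287.9/EI
Flexibility coefficients: a unit moment at one end gives L/(3EI) there and L/(6EI) at the far end, so f₁₁ = f₂₂ = 1.667/EI and f₁₂ = f₂₁ = 0.8333/EI.
Compatibility — zero rotation at each built-in end:
  1.667 M_A + 0.8333 M_B = 239.3
  0.8333 M_A + 1.667 M_B = 287.9
Solving the pair gives M_A = 76.26 kN·m and M_B = 134.6 kN·m (hogging).

M_A = 76.26 kN·m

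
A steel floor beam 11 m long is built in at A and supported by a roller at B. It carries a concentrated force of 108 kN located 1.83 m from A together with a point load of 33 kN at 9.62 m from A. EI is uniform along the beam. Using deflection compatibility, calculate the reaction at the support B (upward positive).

R_B = 31.06 kN

Release the roller at B. Primary structure: cantilever fixed at A.
Downward deflection at the released point B due to the loads:
  point load 108 at a = 1.83: Pa²(3L − a)/(6EI) = 1879/EI
  point load 33 at a = 9.62: Pa²(3L − a)/(6EI) = 11900/EI
  δ_0 = 13779/EI
Tip deflection under a unit load at B: L³/(3EI) = 443.7/EI.
The prop prevents deflection at B: R_B = δ_0/δ_{BB} = 13779/443.7 = 31.06 kN.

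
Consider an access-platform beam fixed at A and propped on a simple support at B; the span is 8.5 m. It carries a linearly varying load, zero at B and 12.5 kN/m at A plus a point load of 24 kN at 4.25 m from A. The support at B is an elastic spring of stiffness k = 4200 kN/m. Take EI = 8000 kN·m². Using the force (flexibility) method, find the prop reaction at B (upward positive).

R_B = 17.96 kN

Release the roller at B. Primary structure: cantilever fixed at A.
Downward deflection at the released point B due to the loads:
  triangular load, peak 12.5 at the fixed end: w₀L⁴/(30EI) = 2175/EI
  point load 24 at a = 4.25: Pa²(3L − a)/(6EI) = 1535/EI
  δ_0 = 3710/EI
Tip deflection under a unit load at B: L³/(3EI) = 204.7/EI.
With EI = 8000 kN·m²: δ_0 = 0.46379 m and δ_{BB} = 0.025589 m/kN.
Compatibility — the spring shortens by R_B/k under the reaction it provides: δ_0 − R_B·δ_{BB} = R_B/k. With 1/k = 0.000238 m/kN, R_B = δ_0 / (δ_{BB} + 1/k) = 0.46379 / (0.025589 + 0.000238) = 17.96 kN.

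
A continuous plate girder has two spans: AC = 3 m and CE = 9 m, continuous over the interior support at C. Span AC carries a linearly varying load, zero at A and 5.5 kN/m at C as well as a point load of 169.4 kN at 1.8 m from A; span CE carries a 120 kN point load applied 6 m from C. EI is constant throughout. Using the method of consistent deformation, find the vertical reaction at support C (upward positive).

Take M_C as the redundant. Released structure: two simple spans AC and CE with a hinge at C.
Rotations at C on the released spans (each span's end-slope, ×1/EI):
  span AC: triangular load, peak 5.5: w₀L³/(45EI) = 3.3/EI
  span AC: point load 169.4 at a = 1.8: Pab(L + a)/(6LEI) = 97.57/EI
  span CE: point load 120 at a = 6: Pab(L + b)/(6LEI) = 480/EI
  relative rotation θ_0 = (100.9 + 480)/EI = 580.9/EI
A unit hogging moment at C produces rotation L₁/(3EI) + L₂/(3EI) = 4/EI.
Slope continuity at C: θ_0 = M_C·4/EI, so M_C = 580.9/4 = 145.2 kN·m (hogging).
Span AC, ΣM about A with M_C applied at C: R_C^{AC}·3 = 321.4 + 145.2, so R_C^{AC} = 155.5 kN and R_A = 177.7 − 155.5 = 22.1 kN.
Span CE, ΣM about E: R_C^{CE}·9 = 360 + 145.2, so R_C^{CE} = 56.14 kN and R_E = 120 − 56.14 = 63.86 kN.
R_C = 155.5 + 56.14 = 211.7 kN.

R_C = 211.7 kN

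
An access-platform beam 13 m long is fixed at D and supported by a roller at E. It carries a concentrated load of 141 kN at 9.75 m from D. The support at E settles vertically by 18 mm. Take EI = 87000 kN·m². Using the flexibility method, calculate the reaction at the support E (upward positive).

R_E = 87.09 kN

Choose R_E as the redundant. The primary structure is the cantilever fixed at D.
Free-end deflection of the primary structure under the applied loading (downward +):
  point load 141 at a = 9.75: Pa²(3L − a)/(6EI) = 65344/EI
Flexibility coefficient — unit upward force at E: δ_{EE} = L³/(3EI) = 732.3/EI.
With EI = 87000 kN·m²: δ_0 = 0.75108 m and δ_{EE} = 0.008418 m/kN.
Compatibility — the beam at E must follow the support down by 0.018 m: δ_0 − R_E·δ_{EE} = 0.018, so R_E = (0.75108 − 0.018)/0.008418 = 87.09 kN.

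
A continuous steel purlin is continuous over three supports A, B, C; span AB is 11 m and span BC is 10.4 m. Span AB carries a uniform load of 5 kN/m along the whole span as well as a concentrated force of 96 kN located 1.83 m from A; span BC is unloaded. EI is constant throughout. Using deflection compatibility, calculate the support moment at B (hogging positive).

Release continuity at B by inserting a hinge; the redundant is the internal moment M_B. The primary structure is two simply-supported spans AB and BC.
Rotations at B on the released spans (each span's end-slope, ×1/EI):
  span AB: UDL 5: wL³/(24EI) = 277.3/EI
  span AB: point load 96 at a = 1.83: Pab(L + a)/(6LEI) = 313.2/EI
  relative rotation θ_0 = (590.5 + 0)/EI = 590.5/EI
A unit hogging moment at B produces rotation L₁/(3EI) + L₂/(3EI) = 7.133/EI.
Slope continuity at B: θ_0 = M_B·7.133/EI, so M_B = 590.5/7.133 = 82.77 kN·m (hogging).

M_B = 82.77 kN·m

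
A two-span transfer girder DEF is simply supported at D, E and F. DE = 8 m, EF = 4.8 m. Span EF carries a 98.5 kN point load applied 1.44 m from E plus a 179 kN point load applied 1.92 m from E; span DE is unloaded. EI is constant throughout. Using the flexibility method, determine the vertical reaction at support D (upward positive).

Take M_E as the redundant. Released structure: two simple spans DE and EF with a hinge at E.
Discontinuity in slope at E on the released structure — sum the simple-span end rotations:
  span EF: point load 98.5 at a = 1.44: Pab(L + b)/(6LEI) = 135/EI
  span EF: point load 179 at a = 1.92: Pab(L + b)/(6LEI) = 263.9/EI
  relative rotation θ_0 = (0 + 399)/EI = 399/EI
A unit hogging moment at E produces rotation L₁/(3EI) + L₂/(3EI) = 4.267/EI.
Compatibility: M_E·(L₁+L₂)/(3EI) = θ_0, giving M_E = 93.51 kN·m (hogging).
Span DE, ΣM about D with M_E applied at E: R_E^{DE}·8 = 0 + 93.51, so R_E^{DE} = 11.69 kN and R_D = 0 − 11.69 = -11.69 kN.

R_D = -11.69 kN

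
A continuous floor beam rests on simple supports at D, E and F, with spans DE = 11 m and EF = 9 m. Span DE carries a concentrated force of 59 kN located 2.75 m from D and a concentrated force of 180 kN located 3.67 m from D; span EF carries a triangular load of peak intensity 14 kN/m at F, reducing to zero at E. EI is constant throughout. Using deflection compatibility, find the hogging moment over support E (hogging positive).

M_E = 233 kN·m

Insert a hinge at E; M_E is the redundant, and each span becomes simply supported.
Rotations at E on the released spans (each span's end-slope, ×1/EI):
  span DE: point load 59 at a = 2.75: Pab(L + a)/(6LEI) = 278.9/EI
  span DE: point load 180 at a = 3.67: Pab(L + a)/(6LEI) = 1076/EI
  span EF: triangular load, peak 14: 7w₀L³/(360EI) = 198.4/EI
  relative rotation θ_0 = (1355 + 198.4)/EI = 1554/EI
A unit hogging moment at E produces rotation L₁/(3EI) + L₂/(3EI) = 6.667/EI.
Slope continuity at E: θ_0 = M_E·6.667/EI, so M_E = 1554/6.667 = 233 kN·m (hogging).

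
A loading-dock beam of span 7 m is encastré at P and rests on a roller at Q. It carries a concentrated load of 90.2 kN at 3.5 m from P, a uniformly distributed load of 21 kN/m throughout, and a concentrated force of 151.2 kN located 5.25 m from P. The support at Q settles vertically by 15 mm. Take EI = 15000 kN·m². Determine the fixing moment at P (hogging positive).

M_P = 384.8 kN·m

Take the reaction at Q as the redundant and release it; the primary structure is a cantilever fixed at P.
Primary-structure tip deflection at Q by superposition:
  point load 90.2 at a = 3.5: Pa²(3L − a)/(6EI) = 3223/EI
  UDL 21: wL⁴/(8EI) = 6303/EI
  point load 151.2 at a = 5.25: Pa²(3L − a)/(6EI) = 10940/EI
  δ_0 = 20465/EI
Flexibility coefficient — unit upward force at Q: δ_{QQ} = L³/(3EI) = 114.3/EI.
With EI = 15000 kN·m²: δ_0 = 1.3643 m and δ_{QQ} = 0.007622 m/kN.
Compatibility — the beam at Q must follow the support down by 0.015 m: δ_0 − R_Q·δ_{QQ} = 0.015, so R_Q = (1.3643 − 0.015)/0.007622 = 177 kN.
Moment equilibrium about P: M_P = Σ(load moments about P) − R_Q·L = 1624 − 177×7 = 384.8 kN·m.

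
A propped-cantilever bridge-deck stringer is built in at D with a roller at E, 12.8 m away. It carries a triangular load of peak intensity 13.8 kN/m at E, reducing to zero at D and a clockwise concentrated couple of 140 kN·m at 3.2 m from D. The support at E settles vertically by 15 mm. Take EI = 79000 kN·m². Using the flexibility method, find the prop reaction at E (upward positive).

R_E = 54.06 kN

Choose R_E as the redundant. The primary structure is the cantilever fixed at D.
Free-end deflection of the primary structure under the applied loading (downward +):
  triangular load, peak 13.8 at the free end: 11w₀L⁴/(120EI) = 33957/EI
  clockwise couple 140 at a = 3.2: M₀a(2L − a)/(2EI) = 5018/EI
  δ_0 = 38975/EI
Tip deflection under a unit load at E: L³/(3EI) = 699.1/EI.
With EI = 79000 kN·m²: δ_0 = 0.49335 m and δ_{EE} = 0.008849 m/kN.
Compatibility — the beam at E must follow the support down by 0.015 m: δ_0 − R_E·δ_{EE} = 0.015, so R_E = (0.49335 − 0.015)/0.008849 = 54.06 kN.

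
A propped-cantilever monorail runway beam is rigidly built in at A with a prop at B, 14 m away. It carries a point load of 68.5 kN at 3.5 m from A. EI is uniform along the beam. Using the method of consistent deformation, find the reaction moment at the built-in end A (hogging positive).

Release the roller at B. Primary structure: cantilever fixed at A.
Deflection at B on the released cantilever, summing each load's contribution:
  point load 68.5 at a = 3.5: Pa²(3L − a)/(6EI) = 5384/EI
Tip deflection under a unit load at B: L³/(3EI) = 914.7/EI.
Compatibility at B: δ_0 − R_B·δ_{BB} = 0, so R_B = 5384/914.7 = 5.887 kN.
Moment equilibrium about A: M_A = Σ(load moments about A) − R_B·L = 239.8 − 5.887×14 = 157.3 kN·m.

M_A = 157.3 kN·m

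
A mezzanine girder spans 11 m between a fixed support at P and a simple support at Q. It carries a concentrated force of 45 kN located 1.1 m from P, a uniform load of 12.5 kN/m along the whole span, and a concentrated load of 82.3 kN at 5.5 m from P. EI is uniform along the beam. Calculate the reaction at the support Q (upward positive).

Remove the prop at Q; the released (primary) structure is a cantilever built in at P.
Free-end deflection of the primary structure under the applied loading (downward +):
  point load 45 at a = 1.1: Pa²(3L − a)/(6EI) = 289.5/EI
  UDL 12.5: wL⁴/(8EI) = 22877/EI
  point load 82.3 at a = 5.5: Pa²(3L − a)/(6EI) = 11411/EI
  δ_0 = 34577/EI
Tip deflection under a unit load at Q: L³/(3EI) = 443.7/EI.
Compatibility at Q: δ_0 − R_Q·δ_{QQ} = 0, so R_Q = 34577/443.7 = 77.93 kN.

R_Q = 77.93 kN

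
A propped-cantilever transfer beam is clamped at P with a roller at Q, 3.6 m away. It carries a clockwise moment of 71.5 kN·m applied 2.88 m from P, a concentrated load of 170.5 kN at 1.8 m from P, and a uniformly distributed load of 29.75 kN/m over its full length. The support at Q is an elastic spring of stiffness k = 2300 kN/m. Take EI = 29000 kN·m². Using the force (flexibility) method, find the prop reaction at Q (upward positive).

Choose R_Q as the redundant. The primary structure is the cantilever fixed at P.
Primary-structure tip deflection at Q by superposition:
  clockwise couple 71.5 at a = 2.88: M₀a(2L − a)/(2EI) = 444.8/EI
  point load 170.5 at a = 1.8: Pa²(3L − a)/(6EI) = 828.6/EI
  UDL 29.75: wL⁴/(8EI) = 624.6/EI
  δ_0 = 1898/EI
Flexibility coefficient — unit upward force at Q: δ_{QQ} = L³/(3EI) = 15.55/EI.
With EI = 29000 kN·m²: δ_0 = 0.065449 m and δ_{QQ} = 0.000536 m/kN.
Compatibility — the spring shortens by R_Q/k under the reaction it provides: δ_0 − R_Q·δ_{QQ} = R_Q/k. With 1/k = 0.000435 m/kN, R_Q = δ_0 / (δ_{QQ} + 1/k) = 0.065449 / (0.000536 + 0.000435) = 67.4 kN.

R_Q = 67.4 kN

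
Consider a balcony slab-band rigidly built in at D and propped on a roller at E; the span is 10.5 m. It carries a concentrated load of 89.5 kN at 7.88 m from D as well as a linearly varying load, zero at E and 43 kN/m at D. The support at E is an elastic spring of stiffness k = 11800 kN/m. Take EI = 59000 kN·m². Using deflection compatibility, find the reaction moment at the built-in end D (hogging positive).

Choose R_E as the redundant. The primary structure is the cantilever fixed at D.
Downward deflection at the released point E due to the loads:
  point load 89.5 at a = 7.88: Pa²(3L − a)/(6EI) = 21878/EI
  triangular load, peak 43 at the fixed end: w₀L⁴/(30EI) = 17422/EI
  δ_0 = 39300/EI
Flexibility coefficient — unit upward force at E: δ_{EE} = L³/(3EI) = 385.9/EI.
With EI = 59000 kN·m²: δ_0 = 0.6661 m and δ_{EE} = 0.00654 m/kN.
Compatibility — the spring shortens by R_E/k under the reaction it provides: δ_0 − R_E·δ_{EE} = R_E/k. With 1/k = 0.000085 m/kN, R_E = δ_0 / (δ_{EE} + 1/k) = 0.6661 / (0.00654 + 0.000085) = 100.5 kN.
Moment equilibrium about D: M_D = Σ(load moments about D) − R_E·L = 1495 − 100.5×10.5 = 439.7 kN·m.

M_D = 439.7 kN·m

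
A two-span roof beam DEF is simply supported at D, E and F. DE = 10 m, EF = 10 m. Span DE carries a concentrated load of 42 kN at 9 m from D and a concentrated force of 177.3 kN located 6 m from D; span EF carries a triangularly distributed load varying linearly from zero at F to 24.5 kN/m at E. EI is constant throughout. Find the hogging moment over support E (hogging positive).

M_E = 269.8 kN·m

Insert a hinge at E; M_E is the redundant, and each span becomes simply supported.
End slopes at the hinge E, treating each span as simply supported:
  span DE: point load 42 at a = 9: Pab(L + a)/(6LEI) = 119.7/EI
  span DE: point load 177.3 at a = 6: Pab(L + a)/(6LEI) = 1135/EI
  span EF: triangular load, peak 24.5: w₀L³/(45EI) = 544.4/EI
  relative rotation θ_0 = (1254 + 544.4)/EI = 1799/EI
A unit hogging moment at E produces rotation L₁/(3EI) + L₂/(3EI) = 6.667/EI.
Compatibility: M_E·(L₁+L₂)/(3EI) = θ_0, giving M_E = 269.8 kN·m (hogging).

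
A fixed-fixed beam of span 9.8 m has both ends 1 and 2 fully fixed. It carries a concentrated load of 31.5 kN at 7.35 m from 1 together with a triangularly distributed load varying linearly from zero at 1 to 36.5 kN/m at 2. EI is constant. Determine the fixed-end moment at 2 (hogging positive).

M_2 = 218.7 kN·m

Release both end moments; the primary structure is a simply-supported span 12 with redundants M_1 and M_2.
End rotations of the released simple span under the applied load (×1/EI):
  at 1: point load 31.5 at a = 7.35: Pab(L + b)/(6LEI) = 118.2/EI
  at 2: point load 31.5 at a = 7.35: Pab(L + a)/(6LEI) = 165.4/EI
  at 1: triangular load, peak 36.5: 7w₀L³/(360EI) = 668/EI
  at 2: triangular load, peak 36.5: w₀L³/(45EI) = 763.4/EI
  θ_10 = 786.2/EI,  θ_20 = 928.9/EI
Flexibility coefficients: a unit moment at one end gives L/(3EI) there and L/(6EI) at the far end, so f₁₁ = f₂₂ = 3.267/EI and f₁₂ = f₂₁ = 1.633/EI.
Compatibility — zero rotation at each built-in end:
  3.267 M_1 + 1.633 M_2 = 786.2
  1.633 M_1 + 3.267 M_2 = 928.9
Solving the pair gives M_1 = 131.3 kN·m and M_2 = 218.7 kN·m (hogging).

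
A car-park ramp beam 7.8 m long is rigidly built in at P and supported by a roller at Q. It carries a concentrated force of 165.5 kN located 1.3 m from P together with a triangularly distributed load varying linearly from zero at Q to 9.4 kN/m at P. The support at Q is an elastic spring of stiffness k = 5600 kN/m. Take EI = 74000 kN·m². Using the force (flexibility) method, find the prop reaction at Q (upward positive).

R_Q = 12.78 kN

Take the reaction at Q as the redundant and release it; the primary structure is a cantilever fixed at P.
Primary-structure tip deflection at Q by superposition:
  point load 165.5 at a = 1.3: Pa²(3L − a)/(6EI) = 1030/EI
  triangular load, peak 9.4 at the fixed end: w₀L⁴/(30EI) = 1160/EI
  δ_0 = 2190/EI
Tip deflection under a unit load at Q: L³/(3EI) = 158.2/EI.
With EI = 74000 kN·m²: δ_0 = 0.029595 m and δ_{QQ} = 0.002138 m/kN.
Compatibility — the spring shortens by R_Q/k under the reaction it provides: δ_0 − R_Q·δ_{QQ} = R_Q/k. With 1/k = 0.000179 m/kN, R_Q = δ_0 / (δ_{QQ} + 1/k) = 0.029595 / (0.002138 + 0.000179) = 12.78 kN.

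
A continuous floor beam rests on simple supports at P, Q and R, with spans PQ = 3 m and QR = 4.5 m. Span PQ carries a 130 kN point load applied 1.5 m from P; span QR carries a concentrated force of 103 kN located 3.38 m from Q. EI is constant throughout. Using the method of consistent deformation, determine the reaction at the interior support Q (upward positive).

Insert a hinge at Q; M_Q is the redundant, and each span becomes simply supported.
Rotations at Q on the released spans (each span's end-slope, ×1/EI):
  span PQ: point load 130 at a = 1.5: Pab(L + a)/(6LEI) = 73.12/EI
  span QR: point load 103 at a = 3.38: Pab(L + b)/(6LEI) = 81.16/EI
  relative rotation θ_0 = (73.12 + 81.16)/EI = 154.3/EI
A unit hogging moment at Q produces rotation L₁/(3EI) + L₂/(3EI) = 2.5/EI.
Slope continuity at Q: θ_0 = M_Q·2.5/EI, so M_Q = 154.3/2.5 = 61.71 kN·m (hogging).
Span PQ, ΣM about P with M_Q applied at Q: R_Q^{PQ}·3 = 195 + 61.71, so R_Q^{PQ} = 85.57 kN and R_P = 130 − 85.57 = 44.43 kN.
Span QR, ΣM about R: R_Q^{QR}·4.5 = 115.4 + 61.71, so R_Q^{QR} = 39.35 kN and R_R = 103 − 39.35 = 63.65 kN.
R_Q = 85.57 + 39.35 = 124.9 kN.

R_Q = 124.9 kN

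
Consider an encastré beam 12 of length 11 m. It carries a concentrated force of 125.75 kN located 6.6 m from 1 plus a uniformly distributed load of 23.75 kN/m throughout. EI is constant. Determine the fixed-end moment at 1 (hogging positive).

M_1 = 372.3 kN·m

Take the two fixed-end moments M_1, M_2 as redundants; the released structure is the simple span 12.
On the primary (simply-supported) span, the end slopes from the loading are:
  at 1: point load 125.75 at a = 6.6: Pab(L + b)/(6LEI) = 852.1/EI
  at 2: point load 125.75 at a = 6.6: Pab(L + a)/(6LEI) = 973.8/EI
  at 1: UDL 23.75: wL³/(24EI) = 1317/EI
  at 2: UDL 23.75: wL³/(24EI) = 1317/EI
  θ_10 = 2169/EI,  θ_20 = 2291/EI
Flexibility coefficients: a unit moment at one end gives L/(3EI) there and L/(6EI) at the far end, so f₁₁ = f₂₂ = 3.667/EI and f₁₂ = f₂₁ = 1.833/EI.
Compatibility — zero rotation at each built-in end:
  3.667 M_1 + 1.833 M_2 = 2169
  1.833 M_1 + 3.667 M_2 = 2291
Solving the pair gives M_1 = 372.3 kN·m and M_2 = 438.7 kN·m (hogging).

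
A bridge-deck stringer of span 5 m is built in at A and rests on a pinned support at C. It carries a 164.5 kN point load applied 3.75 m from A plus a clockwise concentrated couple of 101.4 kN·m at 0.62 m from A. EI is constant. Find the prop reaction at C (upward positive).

R_C = 111.2 kN

Take the reaction at C as the redundant and release it; the primary structure is a cantilever fixed at A.
Downward deflection at the released point C due to the loads:
  point load 164.5 at a = 3.75: Pa²(3L − a)/(6EI) = 4337/EI
  clockwise couple 101.4 at a = 0.62: M₀a(2L − a)/(2EI) = 294.9/EI
  δ_0 = 4632/EI
Tip deflection under a unit load at C: L³/(3EI) = 41.67/EI.
The prop prevents deflection at C: R_C = δ_0/δ_{CC} = 4632/41.67 = 111.2 kN.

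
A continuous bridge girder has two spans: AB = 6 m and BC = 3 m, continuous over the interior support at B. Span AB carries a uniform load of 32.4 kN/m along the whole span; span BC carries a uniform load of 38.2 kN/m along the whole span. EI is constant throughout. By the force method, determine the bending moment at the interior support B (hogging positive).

Release continuity at B by inserting a hinge; the redundant is the internal moment M_B. The primary structure is two simply-supported spans AB and BC.
Discontinuity in slope at B on the released structure — sum the simple-span end rotations:
  span AB: UDL 32.4: wL³/(24EI) = 291.6/EI
  span BC: UDL 38.2: wL³/(24EI) = 42.98/EI
  relative rotation θ_0 = (291.6 + 42.98)/EI = 334.6/EI
A unit hogging moment at B produces rotation L₁/(3EI) + L₂/(3EI) = 3/EI.
Compatibility: M_B·(L₁+L₂)/(3EI) = θ_0, giving M_B = 111.5 kN·m (hogging).

M_B = 111.5 kN·m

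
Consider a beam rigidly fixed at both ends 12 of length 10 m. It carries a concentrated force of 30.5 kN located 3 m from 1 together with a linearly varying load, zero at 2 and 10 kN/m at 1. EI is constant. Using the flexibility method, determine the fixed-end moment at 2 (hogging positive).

M_2 = 52.55 kN·m

Release both end moments; the primary structure is a simply-supported span 12 with redundants M_1 and M_2.
On the primary (simply-supported) span, the end slopes from the loading are:
  at 1: point load 30.5 at a = 3: Pab(L + b)/(6LEI) = 181.5/EI
  at 2: point load 30.5 at a = 3: Pab(L + a)/(6LEI) = 138.8/EI
  at 1: triangular load, peak 10: w₀L³/(45EI) = 222.2/EI
  at 2: triangular load, peak 10: 7w₀L³/(360EI) = 194.4/EI
  θ_10 = 403.7/EI,  θ_20 = 333.2/EI
Flexibility coefficients: a unit moment at one end gives L/(3EI) there and L/(6EI) at the far end, so f₁₁ = f₂₂ = 3.333/EI and f₁₂ = f₂₁ = 1.667/EI.
Compatibility — zero rotation at each built-in end:
  3.333 M_1 + 1.667 M_2 = 403.7
  1.667 M_1 + 3.333 M_2 = 333.2
Solving the pair gives M_1 = 94.83 kN·m and M_2 = 52.55 kN·m (hogging).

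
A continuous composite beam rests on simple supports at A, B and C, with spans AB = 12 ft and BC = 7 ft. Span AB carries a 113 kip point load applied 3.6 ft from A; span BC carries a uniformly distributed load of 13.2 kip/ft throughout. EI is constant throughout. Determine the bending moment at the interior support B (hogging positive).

M_B = 146.7 kip·ft

Take M_B as the redundant. Released structure: two simple spans AB and BC with a hinge at B.
End slopes at the hinge B, treating each span as simply supported:
  span AB: point load 113 at a = 3.6: Pab(L + a)/(6LEI) = 740.4/EI
  span BC: UDL 13.2: wL³/(24EI) = 188.7/EI
  relative rotation θ_0 = (740.4 + 188.7)/EI = 929/EI
A unit hogging moment at B produces rotation L₁/(3EI) + L₂/(3EI) = 6.333/EI.
Compatibility: M_B·(L₁+L₂)/(3EI) = θ_0, giving M_B = 146.7 kip·ft (hogging).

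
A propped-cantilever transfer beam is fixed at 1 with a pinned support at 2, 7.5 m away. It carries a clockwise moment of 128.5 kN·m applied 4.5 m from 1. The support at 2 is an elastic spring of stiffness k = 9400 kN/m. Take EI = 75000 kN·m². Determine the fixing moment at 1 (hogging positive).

Remove the prop at 2; the released (primary) structure is a cantilever built in at 1.
Downward deflection at the released point 2 due to the loads:
  clockwise couple 128.5 at a = 4.5: M₀a(2L − a)/(2EI) = 3036/EI
Tip deflection under a unit load at 2: L³/(3EI) = 140.6/EI.
With EI = 75000 kN·m²: δ_0 = 0.040477 m and δ_{22} = 0.001875 m/kN.
Compatibility — the spring shortens by R_2/k under the reaction it provides: δ_0 − R_2·δ_{22} = R_2/k. With 1/k = 0.000106 m/kN, R_2 = δ_0 / (δ_{22} + 1/k) = 0.040477 / (0.001875 + 0.000106) = 20.43 kN.
Moment equilibrium about 1: M_1 = Σ(load moments about 1) − R_2·L = 128.5 − 20.43×7.5 = -24.72 kN·m.

M_1 = -24.72 kN·m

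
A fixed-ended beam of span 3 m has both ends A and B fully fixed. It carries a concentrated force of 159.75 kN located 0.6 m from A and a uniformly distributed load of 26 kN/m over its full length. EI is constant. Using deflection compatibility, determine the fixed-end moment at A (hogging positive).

M_A = 80.84 kN·m

Release both end moments; the primary structure is a simply-supported span AB with redundants M_A and M_B.
On the primary (simply-supported) span, the end slopes from the loading are:
  at A: point load 159.75 at a = 0.6: Pab(L + b)/(6LEI) = 69.01/EI
  at B: point load 159.75 at a = 0.6: Pab(L + a)/(6LEI) = 46.01/EI
  at A: UDL 26: wL³/(24EI) = 29.25/EI
  at B: UDL 26: wL³/(24EI) = 29.25/EI
  θ_A0 = 98.26/EI,  θ_B0 = 75.26/EI
Flexibility coefficients: a unit moment at one end gives L/(3EI) there and L/(6EI) at the far end, so f₁₁ = f₂₂ = 1/EI and f₁₂ = f₂₁ = 0.5/EI.
Compatibility — zero rotation at each built-in end:
  1 M_A + 0.5 M_B = 98.26
  0.5 M_A + 1 M_B = 75.26
Solving the pair gives M_A = 80.84 kN·m and M_B = 34.84 kN·m (hogging).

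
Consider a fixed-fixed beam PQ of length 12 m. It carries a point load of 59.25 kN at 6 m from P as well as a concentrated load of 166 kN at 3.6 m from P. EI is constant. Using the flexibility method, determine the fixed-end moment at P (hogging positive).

M_P = 381.7 kN·m

Take the two fixed-end moments M_P, M_Q as redundants; the released structure is the simple span PQ.
On the primary (simply-supported) span, the end slopes from the loading are:
  at P: point load 59.25 at a = 6: Pab(L + b)/(6LEI) = 533.2/EI
  at Q: point load 59.25 at a = 6: Pab(L + a)/(6LEI) = 533.2/EI
  at P: point load 166 at a = 3.6: Pab(L + b)/(6LEI) = 1422/EI
  at Q: point load 166 at a = 3.6: Pab(L + a)/(6LEI) = 1088/EI
  θ_P0 = 1956/EI,  θ_Q0 = 1621/EI
Flexibility coefficients: a unit moment at one end gives L/(3EI) there and L/(6EI) at the far end, so f₁₁ = f₂₂ = 4/EI and f₁₂ = f₂₁ = 2/EI.
Compatibility — zero rotation at each built-in end:
  4 M_P + 2 M_Q = 1956
  2 M_P + 4 M_Q = 1621
Solving the pair gives M_P = 381.7 kN·m and M_Q = 214.4 kN·m (hogging).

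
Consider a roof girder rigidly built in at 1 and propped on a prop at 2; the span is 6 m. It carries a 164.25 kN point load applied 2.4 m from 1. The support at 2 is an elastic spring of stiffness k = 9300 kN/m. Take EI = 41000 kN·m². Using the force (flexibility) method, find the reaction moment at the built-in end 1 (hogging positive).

Choose R_2 as the redundant. The primary structure is the cantilever fixed at 1.
Downward deflection at the released point 2 due to the loads:
  point load 164.25 at a = 2.4: Pa²(3L − a)/(6EI) = 2460/EI
Tip deflection under a unit load at 2: L³/(3EI) = 72/EI.
With EI = 41000 kN·m²: δ_0 = 0.059995 m and δ_{22} = 0.001756 m/kN.
Compatibility — the spring shortens by R_2/k under the reaction it provides: δ_0 − R_2·δ_{22} = R_2/k. With 1/k = 0.000108 m/kN, R_2 = δ_0 / (δ_{22} + 1/k) = 0.059995 / (0.001756 + 0.000108) = 32.19 kN.
Moment equilibrium about 1: M_1 = Σ(load moments about 1) − R_2·L = 394.2 − 32.19×6 = 201 kN·m.

M_1 = 201 kN·m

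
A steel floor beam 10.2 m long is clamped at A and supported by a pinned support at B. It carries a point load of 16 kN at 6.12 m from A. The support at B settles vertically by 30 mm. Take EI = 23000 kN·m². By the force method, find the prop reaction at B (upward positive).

R_B = 4.961 kN

Choose R_B as the redundant. The primary structure is the cantilever fixed at A.
Free-end deflection of the primary structure under the applied loading (downward +):
  point load 16 at a = 6.12: Pa²(3L − a)/(6EI) = 2445/EI
Flexibility coefficient — unit upward force at B: δ_{BB} = L³/(3EI) = 353.7/EI.
With EI = 23000 kN·m²: δ_0 = 0.10631 m and δ_{BB} = 0.01538 m/kN.
Compatibility — the beam at B must follow the support down by 0.03 m: δ_0 − R_B·δ_{BB} = 0.03, so R_B = (0.10631 − 0.03)/0.01538 = 4.961 kN.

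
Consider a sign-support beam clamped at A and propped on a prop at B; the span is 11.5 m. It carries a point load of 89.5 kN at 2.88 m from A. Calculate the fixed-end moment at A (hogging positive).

M_A = 169 kN·m

Release the roller at B. Primary structure: cantilever fixed at A.
Deflection at B on the released cantilever, summing each load's contribution:
  point load 89.5 at a = 2.88: Pa²(3L − a)/(6EI) = 3912/EI
Flexibility coefficient — unit upward force at B: δ_{BB} = L³/(3EI) = 507/EI.
The prop prevents deflection at B: R_B = δ_0/δ_{BB} = 3912/507 = 7.717 kN.
Moment equilibrium about A: M_A = Σ(load moments about A) − R_B·L = 257.8 − 7.717×11.5 = 169 kN·m.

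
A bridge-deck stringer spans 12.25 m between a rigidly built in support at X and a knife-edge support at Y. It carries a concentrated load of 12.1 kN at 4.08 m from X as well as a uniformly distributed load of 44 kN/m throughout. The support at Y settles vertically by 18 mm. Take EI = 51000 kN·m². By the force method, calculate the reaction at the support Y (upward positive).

R_Y = 202.4 kN

Choose R_Y as the redundant. The primary structure is the cantilever fixed at X.
Free-end deflection of the primary structure under the applied loading (downward +):
  point load 12.1 at a = 4.08: Pa²(3L − a)/(6EI) = 1097/EI
  UDL 44: wL⁴/(8EI) = 123853/EI
  δ_0 = 124950/EI
Flexibility coefficient — unit upward force at Y: δ_{YY} = L³/(3EI) = 612.8/EI.
With EI = 51000 kN·m²: δ_0 = 2.45 m and δ_{YY} = 0.012015 m/kN.
Compatibility — the beam at Y must follow the support down by 0.018 m: δ_0 − R_Y·δ_{YY} = 0.018, so R_Y = (2.45 − 0.018)/0.012015 = 202.4 kN.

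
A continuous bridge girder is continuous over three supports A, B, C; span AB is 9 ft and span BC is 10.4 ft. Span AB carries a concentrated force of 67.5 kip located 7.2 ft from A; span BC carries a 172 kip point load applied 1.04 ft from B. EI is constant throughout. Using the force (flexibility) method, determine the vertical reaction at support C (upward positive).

Insert a hinge at B; M_B is the redundant, and each span becomes simply supported.
Discontinuity in slope at B on the released structure — sum the simple-span end rotations:
  span AB: point load 67.5 at a = 7.2: Pab(L + a)/(6LEI) = 262.4/EI
  span BC: point load 172 at a = 1.04: Pab(L + b)/(6LEI) = 530.2/EI
  relative rotation θ_0 = (262.4 + 530.2)/EI = 792.6/EI
A unit hogging moment at B produces rotation L₁/(3EI) + L₂/(3EI) = 6.467/EI.
Compatibility: M_B·(L₁+L₂)/(3EI) = θ_0, giving M_B = 122.6 kip·ft (hogging).
Span BC, ΣM about C: R_B^{BC}·10.4 = 1610 + 122.6, so R_B^{BC} = 166.6 kip and R_C = 172 − 166.6 = 5.414 kip.

R_C = 5.414 kip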